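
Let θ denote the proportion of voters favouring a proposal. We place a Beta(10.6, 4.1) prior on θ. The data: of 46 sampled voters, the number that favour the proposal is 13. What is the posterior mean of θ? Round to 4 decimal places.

The binomial likelihood is conjugate to the Beta prior: with 13 successes and 33 failures, the posterior is Beta(10.6+13, 4.1+33) = Beta(23.6, 37.1).
E[θ | data] = 23.6/(23.6+37.1) = 0.3888.

Posterior mean ≈ 0.3888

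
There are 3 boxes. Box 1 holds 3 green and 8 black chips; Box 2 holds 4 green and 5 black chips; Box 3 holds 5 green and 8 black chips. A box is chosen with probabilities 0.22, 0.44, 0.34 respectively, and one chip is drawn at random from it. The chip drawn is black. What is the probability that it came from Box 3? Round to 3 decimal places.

P(black|Box 1) = 0.7273; P(black|Box 2) = 0.5556; P(black|Box 3) = 0.6154.
Prior × likelihood for each source: 0.22·0.7273=0.1600, 0.44·0.5556=0.2444, 0.34·0.6154=0.2092. Summing gives P(black) = 0.61368.
P(Box 3 | black) = 0.2092 / 0.61368 = 0.341.

Posterior probability ≈ 0.341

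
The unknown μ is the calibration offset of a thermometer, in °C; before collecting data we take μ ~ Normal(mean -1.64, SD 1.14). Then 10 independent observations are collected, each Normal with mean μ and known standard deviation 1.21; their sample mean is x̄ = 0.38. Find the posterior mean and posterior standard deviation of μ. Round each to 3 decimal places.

Posterior mean ≈ 0.175; posterior SD ≈ 0.363

With known σ, the Normal prior is conjugate. Weight on the data is w = (n/σ²)/(n/σ² + 1/τ₀²) = 6.83013/(6.83013+0.769468) = 0.89875.
Posterior mean = w·x̄ + (1−w)·μ₀ = 0.89875·0.38 + 0.10125·-1.64 = 0.175. Posterior variance = 1/(6.83013+0.769468) = 0.131586, so SD = 0.363.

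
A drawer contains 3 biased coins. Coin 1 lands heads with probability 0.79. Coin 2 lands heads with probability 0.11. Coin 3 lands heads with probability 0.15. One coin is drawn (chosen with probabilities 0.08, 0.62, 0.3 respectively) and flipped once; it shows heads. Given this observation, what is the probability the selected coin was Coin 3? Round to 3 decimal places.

Posterior probability ≈ 0.255

Tabulate prior·likelihood by source: [1] prior 0.08, lik 0.79, product 0.06320; [2] prior 0.62, lik 0.11, product 0.06820; [3] prior 0.3, lik 0.15, product 0.04500.
Normalizing constant = 0.17640; the posterior for Coin 3 is its product over the sum, 0.04500/0.17640 = 0.255.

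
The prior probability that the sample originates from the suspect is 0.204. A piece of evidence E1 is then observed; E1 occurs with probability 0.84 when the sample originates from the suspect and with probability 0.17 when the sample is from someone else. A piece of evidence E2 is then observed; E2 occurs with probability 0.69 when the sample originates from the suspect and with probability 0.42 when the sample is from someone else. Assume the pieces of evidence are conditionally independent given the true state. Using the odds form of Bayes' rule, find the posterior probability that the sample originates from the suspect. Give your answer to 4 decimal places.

Prior odds = 0.204/(1−0.204) = 0.25628. In log-odds, ln(0.25628) = -1.3615.
Add log likelihood ratios: ln(4.9412) + ln(1.6429) = 2.0940.
Posterior log-odds = 0.73256, so posterior odds = exp(0.73256) = 2.0804. Converting, P(H|E) = 2.0804/3.0804 = 0.6754.

Posterior probability ≈ 0.6754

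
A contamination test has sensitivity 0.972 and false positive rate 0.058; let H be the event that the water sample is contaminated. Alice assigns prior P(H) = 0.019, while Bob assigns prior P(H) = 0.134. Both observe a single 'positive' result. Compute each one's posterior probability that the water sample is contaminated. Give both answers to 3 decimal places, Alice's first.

The likelihood ratio for a 'positive' result is 0.972/0.058 = 16.759.
Alice: prior odds 0.019/0.981 = 0.019368; posterior odds 0.32458; posterior probability 0.245.
Bob: prior odds 0.134/0.866 = 0.15473; posterior odds 2.5931; posterior probability 0.722.

Alice: 0.245; Bob: 0.722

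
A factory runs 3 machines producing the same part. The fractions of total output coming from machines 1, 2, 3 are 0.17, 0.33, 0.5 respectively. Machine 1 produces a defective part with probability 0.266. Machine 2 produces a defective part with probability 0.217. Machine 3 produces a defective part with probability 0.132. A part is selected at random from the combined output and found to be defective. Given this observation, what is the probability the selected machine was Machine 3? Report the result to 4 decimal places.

Tabulate prior·likelihood by source: [1] prior 0.17, lik 0.266, product 0.04522; [2] prior 0.33, lik 0.217, product 0.07161; [3] prior 0.5, lik 0.132, product 0.06600.
Normalizing constant = 0.18283; the posterior for Machine 3 is its product over the sum, 0.06600/0.18283 = 0.3610.

Posterior probability ≈ 0.3610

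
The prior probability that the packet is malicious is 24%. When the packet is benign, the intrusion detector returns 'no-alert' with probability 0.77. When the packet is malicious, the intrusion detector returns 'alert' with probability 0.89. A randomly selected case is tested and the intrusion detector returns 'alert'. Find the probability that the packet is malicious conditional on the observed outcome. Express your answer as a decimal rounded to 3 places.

P(H | E) ≈ 0.550

Let H be the event that the packet is malicious. P(H) = 0.24, so P(¬H) = 0.76. With E the 'alert' result, P(E|H) = 0.89 and P(E|¬H) = 0.23.
P(E) = 0.89·0.24 + 0.23·0.76 = 0.21360 + 0.17480 = 0.38840.
By Bayes' theorem, P(H|E) = 0.21360 / 0.38840 = 0.550.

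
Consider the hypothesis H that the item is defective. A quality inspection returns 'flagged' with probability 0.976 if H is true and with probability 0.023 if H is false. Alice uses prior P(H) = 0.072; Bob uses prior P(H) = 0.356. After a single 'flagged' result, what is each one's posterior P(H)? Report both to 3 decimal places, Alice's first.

Alice: 0.767; Bob: 0.959

P('+'|H) = 0.976, P('+'|¬H) = 0.023.
Alice: numerator 0.976·0.072 = 0.070272; evidence = 0.070272+0.023·0.928 = 0.091616; posterior = 0.767.
Bob: numerator 0.976·0.356 = 0.34746; evidence = 0.34746+0.023·0.644 = 0.36227; posterior = 0.959.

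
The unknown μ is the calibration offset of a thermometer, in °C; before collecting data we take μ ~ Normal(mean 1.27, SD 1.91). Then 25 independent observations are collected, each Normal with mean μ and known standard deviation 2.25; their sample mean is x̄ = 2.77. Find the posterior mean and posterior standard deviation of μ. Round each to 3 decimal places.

With known σ, the Normal prior is conjugate. Weight on the data is w = (n/σ²)/(n/σ² + 1/τ₀²) = 4.93827/(4.93827+0.274115) = 0.94741.
Posterior mean = w·x̄ + (1−w)·μ₀ = 0.94741·2.77 + 0.052589·1.27 = 2.691. Posterior variance = 1/(4.93827+0.274115) = 0.191851, so SD = 0.438.

Posterior mean ≈ 2.691; posterior SD ≈ 0.438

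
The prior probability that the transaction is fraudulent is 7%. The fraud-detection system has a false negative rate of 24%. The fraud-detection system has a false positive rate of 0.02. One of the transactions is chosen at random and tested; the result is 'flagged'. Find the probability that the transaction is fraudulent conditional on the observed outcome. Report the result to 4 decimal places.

Let H be the event that the transaction is fraudulent. P(H) = 0.07, so P(¬H) = 0.93. With E the 'flagged' result, P(E|H) = 0.76 and P(E|¬H) = 0.02.
P(E) = 0.76·0.07 + 0.02·0.93 = 0.053200 + 0.018600 = 0.071800.
By Bayes' theorem, P(H|E) = 0.053200 / 0.071800 = 0.7409.

P(H | E) ≈ 0.7409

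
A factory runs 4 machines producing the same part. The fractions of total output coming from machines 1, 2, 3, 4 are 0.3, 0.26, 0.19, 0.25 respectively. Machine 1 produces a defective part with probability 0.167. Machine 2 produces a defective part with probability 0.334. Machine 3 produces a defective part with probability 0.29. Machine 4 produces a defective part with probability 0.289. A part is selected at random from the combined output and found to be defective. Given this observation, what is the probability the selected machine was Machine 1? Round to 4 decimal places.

P(defective|M1) = 0.167; P(defective|M2) = 0.334; P(defective|M3) = 0.29; P(defective|M4) = 0.289.
Prior × likelihood for each source: 0.3·0.167=0.05010, 0.26·0.334=0.08684, 0.19·0.29=0.05510, 0.25·0.289=0.07225. Summing gives P(defective) = 0.26429.
P(Machine 1 | defective) = 0.05010 / 0.26429 = 0.1896.

Posterior probability ≈ 0.1896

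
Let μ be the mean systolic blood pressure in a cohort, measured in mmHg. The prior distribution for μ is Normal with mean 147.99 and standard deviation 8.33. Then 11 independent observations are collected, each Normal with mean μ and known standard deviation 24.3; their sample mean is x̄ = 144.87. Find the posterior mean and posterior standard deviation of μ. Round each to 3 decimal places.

Posterior mean ≈ 146.231; posterior SD ≈ 5.501

Prior precision 1/τ₀² = 1/8.33² = 0.0144115; data precision n/σ² = 11/24.3² = 0.0186286.
Posterior precision = 0.0144115 + 0.0186286 = 0.0330401, giving posterior SD = 1/√0.0330401 = 5.501.
Posterior mean = (0.0144115·147.99 + 0.0186286·144.87) / 0.0330401 = 146.231.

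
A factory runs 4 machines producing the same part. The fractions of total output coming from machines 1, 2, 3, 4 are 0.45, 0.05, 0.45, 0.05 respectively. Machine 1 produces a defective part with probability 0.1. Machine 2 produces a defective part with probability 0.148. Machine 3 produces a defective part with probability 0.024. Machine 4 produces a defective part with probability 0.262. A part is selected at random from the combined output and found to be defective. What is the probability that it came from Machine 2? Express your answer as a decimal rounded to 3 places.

P(defective|M1) = 0.1; P(defective|M2) = 0.148; P(defective|M3) = 0.024; P(defective|M4) = 0.262.
Prior × likelihood for each source: 0.45·0.1=0.04500, 0.05·0.148=0.007400, 0.45·0.024=0.01080, 0.05·0.262=0.01310. Summing gives P(defective) = 0.076300.
P(Machine 2 | defective) = 0.007400 / 0.076300 = 0.097.

Posterior probability ≈ 0.097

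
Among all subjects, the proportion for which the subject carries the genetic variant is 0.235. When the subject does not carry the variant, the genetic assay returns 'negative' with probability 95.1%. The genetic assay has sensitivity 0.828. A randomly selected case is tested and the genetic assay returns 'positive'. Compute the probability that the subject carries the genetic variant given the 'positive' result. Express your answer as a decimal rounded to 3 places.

P(H | E) ≈ 0.838

Write H for 'the subject carries the genetic variant'. Prior odds H:¬H = 0.235/0.765 = 0.30719. For the 'positive' outcome, the likelihood ratio is 0.828/0.049 = 16.898.
Posterior odds = 0.30719 × 16.898 = 5.1909, so P(H|E) = 5.1909/(1+5.1909) = 0.838.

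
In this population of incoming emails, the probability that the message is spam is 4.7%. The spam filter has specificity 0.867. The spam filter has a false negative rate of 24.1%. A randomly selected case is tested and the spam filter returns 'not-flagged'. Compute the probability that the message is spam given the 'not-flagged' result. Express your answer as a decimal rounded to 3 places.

P(H | E) ≈ 0.014

Write H for 'the message is spam'. Prior odds H:¬H = 0.047/0.953 = 0.049318. For the 'not-flagged' outcome, the likelihood ratio is 0.241/0.867 = 0.27797.
Posterior odds = 0.049318 × 0.27797 = 0.013709, so P(H|E) = 0.013709/(1+0.013709) = 0.014.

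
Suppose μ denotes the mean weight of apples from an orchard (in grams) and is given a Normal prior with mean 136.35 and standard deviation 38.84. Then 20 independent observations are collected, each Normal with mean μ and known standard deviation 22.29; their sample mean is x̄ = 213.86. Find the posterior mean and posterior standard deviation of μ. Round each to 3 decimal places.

Posterior mean ≈ 212.604; posterior SD ≈ 4.944

Prior precision 1/τ₀² = 1/38.84² = 0.00066289; data precision n/σ² = 20/22.29² = 0.0402541.
Posterior precision = 0.00066289 + 0.0402541 = 0.0409170, giving posterior SD = 1/√0.0409170 = 4.944.
Posterior mean = (0.00066289·136.35 + 0.0402541·213.86) / 0.0409170 = 212.604.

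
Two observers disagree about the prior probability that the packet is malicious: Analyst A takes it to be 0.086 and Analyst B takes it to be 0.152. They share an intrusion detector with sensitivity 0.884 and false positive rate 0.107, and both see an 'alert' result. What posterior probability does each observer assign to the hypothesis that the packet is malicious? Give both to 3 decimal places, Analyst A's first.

Analyst A: 0.437; Analyst B: 0.597

The likelihood ratio for an 'alert' result is 0.884/0.107 = 8.2617.
Analyst A: prior odds 0.086/0.914 = 0.094092; posterior odds 0.77736; posterior probability 0.437.
Analyst B: prior odds 0.152/0.848 = 0.17925; posterior odds 1.4809; posterior probability 0.597.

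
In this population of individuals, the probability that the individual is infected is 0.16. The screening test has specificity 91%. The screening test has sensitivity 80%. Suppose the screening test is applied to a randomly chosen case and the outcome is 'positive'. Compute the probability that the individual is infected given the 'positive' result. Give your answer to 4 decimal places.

Write H for 'the individual is infected'. Prior odds H:¬H = 0.16/0.84 = 0.19048. For the 'positive' outcome, the likelihood ratio is 0.8/0.09 = 8.8889.
Posterior odds = 0.19048 × 8.8889 = 1.6931, so P(H|E) = 1.6931/(1+1.6931) = 0.6287.

P(H | E) ≈ 0.6287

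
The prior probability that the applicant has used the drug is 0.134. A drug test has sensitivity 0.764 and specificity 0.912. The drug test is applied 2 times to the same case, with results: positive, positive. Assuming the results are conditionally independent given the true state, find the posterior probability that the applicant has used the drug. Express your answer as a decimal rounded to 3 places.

Posterior P(H) ≈ 0.921

With H the event that the applicant has used the drug, the joint likelihood of the observed sequence is P(data|H) = 0.764·0.764 = 0.58370 and P(data|¬H) = 0.088·0.088 = 0.0077440.
Bayes: P(H|data) = 0.134·0.58370 / (0.134·0.58370 + 0.866·0.0077440) = 0.078215/0.084922 = 0.9210.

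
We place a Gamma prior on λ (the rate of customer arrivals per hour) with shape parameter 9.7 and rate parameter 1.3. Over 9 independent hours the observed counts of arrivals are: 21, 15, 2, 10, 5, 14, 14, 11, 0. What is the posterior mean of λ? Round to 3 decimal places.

Posterior mean ≈ 9.874

Total count ∑xᵢ = 92 over n = 9 hours.
Gamma is conjugate to the Poisson likelihood: posterior is Gamma(shape = 9.7+92 = 101.7, rate = 1.3+9 = 10.3).
Posterior mean = shape/rate = 101.7/10.3 = 9.874.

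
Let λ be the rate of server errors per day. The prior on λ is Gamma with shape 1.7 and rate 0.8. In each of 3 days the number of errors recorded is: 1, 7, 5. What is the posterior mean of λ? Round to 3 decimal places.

The Poisson likelihood adds the total count to the shape and the number of exposure periods to the rate. Here ∑xᵢ = 13 and n = 3, so shape 1.7→14.7 and rate 0.8→3.8.
Posterior mean = shape/rate = 14.7/3.8 = 3.868.

Posterior mean ≈ 3.868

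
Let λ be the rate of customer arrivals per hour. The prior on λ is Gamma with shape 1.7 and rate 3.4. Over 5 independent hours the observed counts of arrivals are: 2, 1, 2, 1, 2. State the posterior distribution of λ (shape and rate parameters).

The Poisson likelihood adds the total count to the shape and the number of exposure periods to the rate. Here ∑xᵢ = 8 and n = 5, so shape 1.7→9.7 and rate 3.4→8.4.

Posterior: Gamma(shape=9.7, rate=8.4)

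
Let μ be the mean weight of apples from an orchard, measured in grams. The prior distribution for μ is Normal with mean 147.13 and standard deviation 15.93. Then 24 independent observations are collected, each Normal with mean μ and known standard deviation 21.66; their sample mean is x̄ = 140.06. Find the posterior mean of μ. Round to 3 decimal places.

With known σ, the Normal prior is conjugate. Weight on the data is w = (n/σ²)/(n/σ² + 1/τ₀²) = 0.0511557/(0.0511557+0.00394066) = 0.92848.
Posterior mean = w·x̄ + (1−w)·μ₀ = 0.92848·140.06 + 0.071523·147.13 = 140.566.

Posterior mean ≈ 140.566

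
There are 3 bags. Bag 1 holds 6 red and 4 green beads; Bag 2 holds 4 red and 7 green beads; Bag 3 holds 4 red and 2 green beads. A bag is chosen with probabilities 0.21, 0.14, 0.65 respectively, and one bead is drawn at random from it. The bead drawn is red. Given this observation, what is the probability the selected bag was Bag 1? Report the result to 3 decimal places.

P(red|Bag 1) = 0.6; P(red|Bag 2) = 0.3636; P(red|Bag 3) = 0.6667.
Prior × likelihood for each source: 0.21·0.6=0.1260, 0.14·0.3636=0.05091, 0.65·0.6667=0.4333. Summing gives P(red) = 0.61024.
P(Bag 1 | red) = 0.1260 / 0.61024 = 0.206.

Posterior probability ≈ 0.206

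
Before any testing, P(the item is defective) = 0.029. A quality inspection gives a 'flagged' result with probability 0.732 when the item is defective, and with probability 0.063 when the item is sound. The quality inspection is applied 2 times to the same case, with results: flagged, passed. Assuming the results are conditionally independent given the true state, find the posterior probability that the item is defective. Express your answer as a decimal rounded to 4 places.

Let H be the event that the item is defective; start with P(H) = 0.029. P('flagged'|H) = 0.732, P('flagged'|¬H) = 0.063.
Update on result 1 ('flagged'): P(H) ← 0.732·0.0290 / (0.732·0.0290 + 0.063·0.9710) = 0.021228/0.082401 = 0.2576.
Update on result 2 ('passed'): P(H) ← 0.268·0.2576 / (0.268·0.2576 + 0.937·0.7424) = 0.069042/0.76465 = 0.0903.

Posterior P(H) ≈ 0.0903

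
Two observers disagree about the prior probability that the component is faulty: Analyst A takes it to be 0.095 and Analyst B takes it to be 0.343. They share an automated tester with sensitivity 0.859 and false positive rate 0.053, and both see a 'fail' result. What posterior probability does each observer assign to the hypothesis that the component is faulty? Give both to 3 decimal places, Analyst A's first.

The likelihood ratio for a 'fail' result is 0.859/0.053 = 16.208.
Analyst A: prior odds 0.095/0.905 = 0.10497; posterior odds 1.7013; posterior probability 0.630.
Analyst B: prior odds 0.343/0.657 = 0.52207; posterior odds 8.4615; posterior probability 0.894.

Analyst A: 0.630; Analyst B: 0.894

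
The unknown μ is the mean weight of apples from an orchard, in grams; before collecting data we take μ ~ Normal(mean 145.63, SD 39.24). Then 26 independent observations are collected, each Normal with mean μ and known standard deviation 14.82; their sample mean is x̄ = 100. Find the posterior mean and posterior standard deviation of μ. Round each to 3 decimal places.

Posterior mean ≈ 100.249; posterior SD ≈ 2.899

Prior precision 1/τ₀² = 1/39.24² = 0.00064944; data precision n/σ² = 26/14.82² = 0.118380.
Posterior precision = 0.00064944 + 0.118380 = 0.119029, giving posterior SD = 1/√0.119029 = 2.899.
Posterior mean = (0.00064944·145.63 + 0.118380·100) / 0.119029 = 100.249.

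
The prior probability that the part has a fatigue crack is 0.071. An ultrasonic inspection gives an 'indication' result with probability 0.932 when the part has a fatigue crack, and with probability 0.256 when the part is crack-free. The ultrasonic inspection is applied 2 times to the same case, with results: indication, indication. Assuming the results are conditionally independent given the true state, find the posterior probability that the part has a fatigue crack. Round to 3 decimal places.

Let H be the event that the part has a fatigue crack; start with P(H) = 0.071. P('indication'|H) = 0.932, P('indication'|¬H) = 0.256.
Update on result 1 ('indication'): P(H) ← 0.932·0.0710 / (0.932·0.0710 + 0.256·0.9290) = 0.066172/0.30400 = 0.2177.
Update on result 2 ('indication'): P(H) ← 0.932·0.2177 / (0.932·0.2177 + 0.256·0.7823) = 0.20287/0.40315 = 0.5032.

Posterior P(H) ≈ 0.503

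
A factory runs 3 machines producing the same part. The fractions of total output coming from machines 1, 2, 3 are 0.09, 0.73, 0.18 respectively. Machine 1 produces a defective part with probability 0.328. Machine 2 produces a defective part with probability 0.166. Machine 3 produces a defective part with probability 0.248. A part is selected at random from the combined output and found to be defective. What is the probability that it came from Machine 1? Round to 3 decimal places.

Posterior probability ≈ 0.151

Tabulate prior·likelihood by source: [1] prior 0.09, lik 0.328, product 0.02952; [2] prior 0.73, lik 0.166, product 0.1212; [3] prior 0.18, lik 0.248, product 0.04464.
Normalizing constant = 0.19534; the posterior for Machine 1 is its product over the sum, 0.02952/0.19534 = 0.151.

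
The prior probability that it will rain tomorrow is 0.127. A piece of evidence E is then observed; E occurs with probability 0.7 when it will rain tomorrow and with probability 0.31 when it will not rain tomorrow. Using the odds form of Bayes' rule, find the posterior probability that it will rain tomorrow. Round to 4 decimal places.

Posterior probability ≈ 0.2473

Prior odds = 0.127/(1−0.127) = 0.14548. In log-odds, ln(0.14548) = -1.9277.
Add log likelihood ratio: ln(2.2581) = 0.81451.
Posterior log-odds = -1.1132, so posterior odds = exp(-1.1132) = 0.32849. Converting, P(H|E) = 0.32849/1.3285 = 0.2473.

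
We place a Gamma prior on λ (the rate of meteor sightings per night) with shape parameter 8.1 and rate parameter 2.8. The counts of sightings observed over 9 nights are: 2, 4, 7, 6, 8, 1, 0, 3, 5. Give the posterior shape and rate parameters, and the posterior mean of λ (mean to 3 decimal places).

Posterior: Gamma(shape=44.1, rate=11.8); mean ≈ 3.737

Total count ∑xᵢ = 36 over n = 9 nights.
Gamma is conjugate to the Poisson likelihood: posterior is Gamma(shape = 8.1+36 = 44.1, rate = 2.8+9 = 11.8).
E[λ | data] = 44.1/11.8 = 3.737.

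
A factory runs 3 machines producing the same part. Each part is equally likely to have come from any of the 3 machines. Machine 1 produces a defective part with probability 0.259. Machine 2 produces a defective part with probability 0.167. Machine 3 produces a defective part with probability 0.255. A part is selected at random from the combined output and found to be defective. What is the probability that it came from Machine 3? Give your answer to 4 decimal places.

Tabulate prior·likelihood by source: [1] prior 0.333333, lik 0.259, product 0.08633; [2] prior 0.333333, lik 0.167, product 0.05567; [3] prior 0.333333, lik 0.255, product 0.08500.
Normalizing constant = 0.22700; the posterior for Machine 3 is its product over the sum, 0.08500/0.22700 = 0.3744.

Posterior probability ≈ 0.3744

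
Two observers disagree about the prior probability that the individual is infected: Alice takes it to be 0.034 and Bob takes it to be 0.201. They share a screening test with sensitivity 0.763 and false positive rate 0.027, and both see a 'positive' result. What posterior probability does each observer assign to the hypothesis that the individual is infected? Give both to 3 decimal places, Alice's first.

P('+'|H) = 0.763, P('+'|¬H) = 0.027.
Alice: numerator 0.763·0.034 = 0.025942; evidence = 0.025942+0.027·0.966 = 0.052024; posterior = 0.499.
Bob: numerator 0.763·0.201 = 0.15336; evidence = 0.15336+0.027·0.799 = 0.17494; posterior = 0.877.

Alice: 0.499; Bob: 0.877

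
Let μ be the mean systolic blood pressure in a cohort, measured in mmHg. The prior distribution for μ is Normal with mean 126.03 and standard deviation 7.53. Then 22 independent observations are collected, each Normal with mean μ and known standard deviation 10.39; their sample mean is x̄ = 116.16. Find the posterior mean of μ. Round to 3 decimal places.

Posterior mean ≈ 116.946

With known σ, the Normal prior is conjugate. Weight on the data is w = (n/σ²)/(n/σ² + 1/τ₀²) = 0.203794/(0.203794+0.0176364) = 0.92035.
Posterior mean = w·x̄ + (1−w)·μ₀ = 0.92035·116.16 + 0.079648·126.03 = 116.946.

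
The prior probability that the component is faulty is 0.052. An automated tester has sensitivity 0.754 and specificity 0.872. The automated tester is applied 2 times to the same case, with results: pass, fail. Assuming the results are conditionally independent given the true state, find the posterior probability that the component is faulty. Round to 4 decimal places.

Let H be the event that the component is faulty; start with P(H) = 0.052. P('fail'|H) = 0.754, P('fail'|¬H) = 0.128.
Update on result 1 ('pass'): P(H) ← 0.246·0.0520 / (0.246·0.0520 + 0.872·0.9480) = 0.012792/0.83945 = 0.0152.
Update on result 2 ('fail'): P(H) ← 0.754·0.0152 / (0.754·0.0152 + 0.128·0.9848) = 0.011490/0.13754 = 0.0835.

Posterior P(H) ≈ 0.0835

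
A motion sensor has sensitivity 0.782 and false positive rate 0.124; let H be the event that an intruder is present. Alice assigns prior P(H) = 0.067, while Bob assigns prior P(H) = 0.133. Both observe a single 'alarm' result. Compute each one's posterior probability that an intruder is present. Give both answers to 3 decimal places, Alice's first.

Alice: 0.312; Bob: 0.492

P('+'|H) = 0.782, P('+'|¬H) = 0.124.
Alice: numerator 0.782·0.067 = 0.052394; evidence = 0.052394+0.124·0.933 = 0.16809; posterior = 0.312.
Bob: numerator 0.782·0.133 = 0.10401; evidence = 0.10401+0.124·0.867 = 0.21151; posterior = 0.492.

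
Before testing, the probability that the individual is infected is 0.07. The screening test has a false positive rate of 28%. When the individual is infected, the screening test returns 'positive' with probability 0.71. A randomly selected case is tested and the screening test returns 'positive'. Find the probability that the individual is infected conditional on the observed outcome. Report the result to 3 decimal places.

P(H | E) ≈ 0.160

Let H be the event that the individual is infected. P(H) = 0.07, so P(¬H) = 0.93. With E the 'positive' result, P(E|H) = 0.71 and P(E|¬H) = 0.28.
P(E) = 0.71·0.07 + 0.28·0.93 = 0.049700 + 0.26040 = 0.31010.
By Bayes' theorem, P(H|E) = 0.049700 / 0.31010 = 0.160.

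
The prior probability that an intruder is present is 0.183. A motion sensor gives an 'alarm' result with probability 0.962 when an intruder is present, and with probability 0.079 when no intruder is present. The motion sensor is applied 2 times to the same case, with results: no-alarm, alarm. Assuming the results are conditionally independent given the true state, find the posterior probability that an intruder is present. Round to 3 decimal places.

Posterior P(H) ≈ 0.101

Let H be the event that an intruder is present; start with P(H) = 0.183. P('alarm'|H) = 0.962, P('alarm'|¬H) = 0.079.
Update on result 1 ('no-alarm'): P(H) ← 0.038·0.1830 / (0.038·0.1830 + 0.921·0.8170) = 0.0069540/0.75941 = 0.0092.
Update on result 2 ('alarm'): P(H) ← 0.962·0.0092 / (0.962·0.0092 + 0.079·0.9908) = 0.0088091/0.087086 = 0.1012.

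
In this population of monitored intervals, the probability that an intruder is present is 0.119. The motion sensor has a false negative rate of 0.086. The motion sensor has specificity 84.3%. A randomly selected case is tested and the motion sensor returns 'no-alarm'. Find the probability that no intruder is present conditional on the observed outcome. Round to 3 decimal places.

Let H be the event that an intruder is present. P(H) = 0.119, so P(¬H) = 0.881. With E the 'no-alarm' result, P(E|H) = 0.086 and P(E|¬H) = 0.843.
P(E) = 0.086·0.119 + 0.843·0.881 = 0.010234 + 0.74268 = 0.75292.
By Bayes' theorem, P(H|E) = 0.010234 / 0.75292 = 0.014. Hence P(¬H|E) = 1 − 0.014 = 0.986.

P(¬H | E) ≈ 0.986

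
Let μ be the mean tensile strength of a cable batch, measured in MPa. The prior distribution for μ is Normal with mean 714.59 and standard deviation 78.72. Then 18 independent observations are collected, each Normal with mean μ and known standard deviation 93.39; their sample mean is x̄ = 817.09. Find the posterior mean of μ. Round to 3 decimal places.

With known σ, the Normal prior is conjugate. Weight on the data is w = (n/σ²)/(n/σ² + 1/τ₀²) = 0.00206382/(0.00206382+0.00016137) = 0.92748.
Posterior mean = w·x̄ + (1−w)·μ₀ = 0.92748·817.09 + 0.072521·714.59 = 809.657.

Posterior mean ≈ 809.657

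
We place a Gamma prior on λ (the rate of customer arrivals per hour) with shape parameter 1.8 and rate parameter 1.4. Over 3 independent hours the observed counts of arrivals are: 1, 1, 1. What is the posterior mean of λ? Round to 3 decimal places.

Posterior mean ≈ 1.091

The Poisson likelihood adds the total count to the shape and the number of exposure periods to the rate. Here ∑xᵢ = 3 and n = 3, so shape 1.8→4.8 and rate 1.4→4.4.
E[λ | data] = 4.8/4.4 = 1.091.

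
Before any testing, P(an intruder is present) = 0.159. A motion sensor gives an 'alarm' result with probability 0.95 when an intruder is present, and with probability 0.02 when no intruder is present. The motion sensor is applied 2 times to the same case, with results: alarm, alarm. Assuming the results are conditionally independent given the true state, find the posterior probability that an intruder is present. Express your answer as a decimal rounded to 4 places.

Posterior P(H) ≈ 0.9977

Let H be the event that an intruder is present; start with P(H) = 0.159. P('alarm'|H) = 0.95, P('alarm'|¬H) = 0.02.
Update on result 1 ('alarm'): P(H) ← 0.95·0.1590 / (0.95·0.1590 + 0.02·0.8410) = 0.15105/0.16787 = 0.8998.
Update on result 2 ('alarm'): P(H) ← 0.95·0.8998 / (0.95·0.8998 + 0.02·0.1002) = 0.85481/0.85682 = 0.9977.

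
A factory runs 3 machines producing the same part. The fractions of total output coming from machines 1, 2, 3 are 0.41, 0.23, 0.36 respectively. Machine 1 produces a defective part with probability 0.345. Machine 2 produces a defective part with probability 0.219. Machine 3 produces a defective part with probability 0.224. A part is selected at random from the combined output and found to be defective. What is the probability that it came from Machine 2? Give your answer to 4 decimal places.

Tabulate prior·likelihood by source: [1] prior 0.41, lik 0.345, product 0.1414; [2] prior 0.23, lik 0.219, product 0.05037; [3] prior 0.36, lik 0.224, product 0.08064.
Normalizing constant = 0.27246; the posterior for Machine 2 is its product over the sum, 0.05037/0.27246 = 0.1849.

Posterior probability ≈ 0.1849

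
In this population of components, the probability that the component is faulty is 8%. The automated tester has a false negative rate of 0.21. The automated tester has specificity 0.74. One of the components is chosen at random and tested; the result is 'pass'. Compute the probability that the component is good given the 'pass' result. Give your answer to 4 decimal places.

Write H for 'the component is faulty'. Prior odds H:¬H = 0.08/0.92 = 0.086957. For the 'pass' outcome, the likelihood ratio is 0.21/0.74 = 0.28378.
Posterior odds = 0.086957 × 0.28378 = 0.024677, so P(H|E) = 0.024677/(1+0.024677) = 0.0241. Then P(¬H|E) = 1 − 0.0241 = 0.9759.

P(¬H | E) ≈ 0.9759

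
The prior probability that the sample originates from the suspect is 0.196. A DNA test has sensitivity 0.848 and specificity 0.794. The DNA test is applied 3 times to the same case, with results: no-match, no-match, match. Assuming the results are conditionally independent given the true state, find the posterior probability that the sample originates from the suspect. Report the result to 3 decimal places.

Let H be the event that the sample originates from the suspect; start with P(H) = 0.196. P('match'|H) = 0.848, P('match'|¬H) = 0.206.
Update on result 1 ('no-match'): P(H) ← 0.152·0.1960 / (0.152·0.1960 + 0.794·0.8040) = 0.029792/0.66817 = 0.0446.
Update on result 2 ('no-match'): P(H) ← 0.152·0.0446 / (0.152·0.0446 + 0.794·0.9554) = 0.0067773/0.76537 = 0.0089.
Update on result 3 ('match'): P(H) ← 0.848·0.0089 / (0.848·0.0089 + 0.206·0.9911) = 0.0075090/0.21168 = 0.0355.

Posterior P(H) ≈ 0.035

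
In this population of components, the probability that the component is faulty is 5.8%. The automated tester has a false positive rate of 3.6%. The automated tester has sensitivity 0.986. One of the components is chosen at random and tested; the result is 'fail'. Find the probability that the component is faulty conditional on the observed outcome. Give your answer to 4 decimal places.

Let H be the event that the component is faulty. P(H) = 0.058, so P(¬H) = 0.942. With E the 'fail' result, P(E|H) = 0.986 and P(E|¬H) = 0.036.
P(E) = 0.986·0.058 + 0.036·0.942 = 0.057188 + 0.033912 = 0.091100.
By Bayes' theorem, P(H|E) = 0.057188 / 0.091100 = 0.6277.

P(H | E) ≈ 0.6277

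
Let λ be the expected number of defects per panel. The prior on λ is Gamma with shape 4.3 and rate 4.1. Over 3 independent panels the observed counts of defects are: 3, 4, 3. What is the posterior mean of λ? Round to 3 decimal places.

Posterior mean ≈ 2.014

Total count ∑xᵢ = 10 over n = 3 panels.
Gamma is conjugate to the Poisson likelihood: posterior is Gamma(shape = 4.3+10 = 14.3, rate = 4.1+3 = 7.1).
E[λ | data] = 14.3/7.1 = 2.014.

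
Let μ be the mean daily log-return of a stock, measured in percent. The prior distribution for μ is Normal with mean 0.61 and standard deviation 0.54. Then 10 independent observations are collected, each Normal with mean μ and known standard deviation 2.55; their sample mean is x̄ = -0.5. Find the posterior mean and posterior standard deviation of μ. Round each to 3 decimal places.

Posterior mean ≈ 0.266; posterior SD ≈ 0.449

With known σ, the Normal prior is conjugate. Weight on the data is w = (n/σ²)/(n/σ² + 1/τ₀²) = 1.53787/(1.53787+3.42936) = 0.30960.
Posterior mean = w·x̄ + (1−w)·μ₀ = 0.30960·-0.5 + 0.69040·0.61 = 0.266. Posterior variance = 1/(1.53787+3.42936) = 0.201320, so SD = 0.449.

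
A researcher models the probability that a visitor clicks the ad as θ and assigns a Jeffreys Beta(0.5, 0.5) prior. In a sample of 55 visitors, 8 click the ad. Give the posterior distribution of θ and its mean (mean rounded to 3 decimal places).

The binomial likelihood is conjugate to the Beta prior: with 8 successes and 47 failures, the posterior is Beta(0.5+8, 0.5+47) = Beta(8.5, 47.5).
E[θ | data] = 8.5/(8.5+47.5) = 0.152.

Posterior: Beta(8.5, 47.5); mean ≈ 0.152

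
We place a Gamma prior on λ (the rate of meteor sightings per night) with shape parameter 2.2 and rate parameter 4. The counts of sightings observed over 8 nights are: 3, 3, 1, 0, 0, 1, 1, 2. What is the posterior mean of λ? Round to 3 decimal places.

The Poisson likelihood adds the total count to the shape and the number of exposure periods to the rate. Here ∑xᵢ = 11 and n = 8, so shape 2.2→13.2 and rate 4→12.
Posterior mean = shape/rate = 13.2/12 = 1.100.

Posterior mean ≈ 1.100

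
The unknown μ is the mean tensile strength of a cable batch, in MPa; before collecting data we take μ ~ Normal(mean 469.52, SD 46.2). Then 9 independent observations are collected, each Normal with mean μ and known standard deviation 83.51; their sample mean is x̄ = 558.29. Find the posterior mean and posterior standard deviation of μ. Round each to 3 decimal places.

Posterior mean ≈ 534.647; posterior SD ≈ 23.843

With known σ, the Normal prior is conjugate. Weight on the data is w = (n/σ²)/(n/σ² + 1/τ₀²) = 0.00129052/(0.00129052+0.00046851) = 0.73366.
Posterior mean = w·x̄ + (1−w)·μ₀ = 0.73366·558.29 + 0.26634·469.52 = 534.647. Posterior variance = 1/(0.00129052+0.00046851) = 568.495, so SD = 23.843.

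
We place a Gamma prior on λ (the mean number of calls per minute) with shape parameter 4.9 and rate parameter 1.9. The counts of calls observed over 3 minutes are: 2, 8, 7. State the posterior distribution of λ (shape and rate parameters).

Posterior: Gamma(shape=21.9, rate=4.9)

The Poisson likelihood adds the total count to the shape and the number of exposure periods to the rate. Here ∑xᵢ = 17 and n = 3, so shape 4.9→21.9 and rate 1.9→4.9.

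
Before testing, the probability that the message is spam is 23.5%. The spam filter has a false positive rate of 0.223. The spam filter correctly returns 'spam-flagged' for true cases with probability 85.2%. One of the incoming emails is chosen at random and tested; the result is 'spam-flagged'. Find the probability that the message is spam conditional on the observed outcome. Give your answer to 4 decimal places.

P(H | E) ≈ 0.5399

Let H be the event that the message is spam. P(H) = 0.235, so P(¬H) = 0.765. With E the 'spam-flagged' result, P(E|H) = 0.852 and P(E|¬H) = 0.223.
P(E) = 0.852·0.235 + 0.223·0.765 = 0.20022 + 0.17059 = 0.37082.
By Bayes' theorem, P(H|E) = 0.20022 / 0.37082 = 0.5399.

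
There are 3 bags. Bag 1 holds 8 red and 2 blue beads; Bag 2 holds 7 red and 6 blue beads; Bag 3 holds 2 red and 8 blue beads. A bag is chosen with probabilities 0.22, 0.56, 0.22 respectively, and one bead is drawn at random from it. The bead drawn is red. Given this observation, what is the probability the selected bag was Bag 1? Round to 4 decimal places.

Posterior probability ≈ 0.3375

P(red|Bag 1) = 0.8; P(red|Bag 2) = 0.5385; P(red|Bag 3) = 0.2.
Prior × likelihood for each source: 0.22·0.8=0.1760, 0.56·0.5385=0.3015, 0.22·0.2=0.04400. Summing gives P(red) = 0.52154.
P(Bag 1 | red) = 0.1760 / 0.52154 = 0.3375.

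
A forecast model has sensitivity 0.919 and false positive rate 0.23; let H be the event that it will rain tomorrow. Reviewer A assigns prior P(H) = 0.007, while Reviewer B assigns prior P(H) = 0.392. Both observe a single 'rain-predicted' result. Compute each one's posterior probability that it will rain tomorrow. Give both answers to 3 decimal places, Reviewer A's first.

Reviewer A: 0.027; Reviewer B: 0.720

P('+'|H) = 0.919, P('+'|¬H) = 0.23.
Reviewer A: numerator 0.919·0.007 = 0.0064330; evidence = 0.0064330+0.23·0.993 = 0.23482; posterior = 0.027.
Reviewer B: numerator 0.919·0.392 = 0.36025; evidence = 0.36025+0.23·0.608 = 0.50009; posterior = 0.720.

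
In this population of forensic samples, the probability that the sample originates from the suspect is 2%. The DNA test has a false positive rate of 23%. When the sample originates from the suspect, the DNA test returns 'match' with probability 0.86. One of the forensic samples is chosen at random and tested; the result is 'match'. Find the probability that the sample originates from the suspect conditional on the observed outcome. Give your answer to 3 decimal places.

P(H | E) ≈ 0.071

Write H for 'the sample originates from the suspect'. Prior odds H:¬H = 0.02/0.98 = 0.020408. For the 'match' outcome, the likelihood ratio is 0.86/0.23 = 3.7391.
Posterior odds = 0.020408 × 3.7391 = 0.076309, so P(H|E) = 0.076309/(1+0.076309) = 0.071.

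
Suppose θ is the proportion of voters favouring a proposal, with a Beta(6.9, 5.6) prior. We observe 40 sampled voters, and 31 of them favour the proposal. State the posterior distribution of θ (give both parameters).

Observing 31 successes and 9 failures updates Beta(6.9, 5.6) by adding the success and failure counts to the two shape parameters: α = 6.9+31 = 37.9, β = 5.6+9 = 14.6.

Posterior: Beta(37.9, 14.6)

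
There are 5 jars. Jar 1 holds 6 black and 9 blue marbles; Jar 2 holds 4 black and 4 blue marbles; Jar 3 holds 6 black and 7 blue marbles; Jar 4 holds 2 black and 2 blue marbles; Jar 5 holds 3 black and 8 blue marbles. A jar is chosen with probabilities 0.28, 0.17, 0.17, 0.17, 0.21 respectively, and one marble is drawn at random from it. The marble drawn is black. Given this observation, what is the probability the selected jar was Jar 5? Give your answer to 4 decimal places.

Posterior probability ≈ 0.1371

Tabulate prior·likelihood by source: [1] prior 0.28, lik 0.4, product 0.1120; [2] prior 0.17, lik 0.5, product 0.08500; [3] prior 0.17, lik 0.4615, product 0.07846; [4] prior 0.17, lik 0.5, product 0.08500; [5] prior 0.21, lik 0.2727, product 0.05727.
Normalizing constant = 0.41773; the posterior for Jar 5 is its product over the sum, 0.05727/0.41773 = 0.1371.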